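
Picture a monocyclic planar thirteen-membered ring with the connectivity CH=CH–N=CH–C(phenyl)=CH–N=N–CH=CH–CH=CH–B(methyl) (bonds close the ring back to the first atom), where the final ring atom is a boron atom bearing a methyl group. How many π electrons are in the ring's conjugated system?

12

All ring atoms are sp² and supply a p orbital to the ring (each doubly-bonded ring atom is sp² with one p-orbital electron; the doubly-bonded nitrogens are pyridine-type — their lone pairs lie in the ring plane, leaving one electron in the p orbital; the boron has an empty p orbital); the conjugation is uninterrupted.
Adding the contributions, 6 × 2 = 12 from the double-bond units + 0 from the B(methyl) atom = 12.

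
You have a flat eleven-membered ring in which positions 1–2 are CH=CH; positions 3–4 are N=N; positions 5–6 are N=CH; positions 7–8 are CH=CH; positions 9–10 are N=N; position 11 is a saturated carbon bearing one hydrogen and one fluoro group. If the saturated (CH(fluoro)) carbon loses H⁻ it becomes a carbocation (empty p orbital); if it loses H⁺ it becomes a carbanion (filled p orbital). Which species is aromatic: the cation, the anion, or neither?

The cation

Once that carbon is sp², every ring atom has a p orbital and both ions are fully conjugated.
Cation: 5 × 2 + 0 = 10 π electrons → 4(2)+2, aromatic.
Anion: 5 × 2 + 2 = 12 π electrons → 4(3), antiaromatic.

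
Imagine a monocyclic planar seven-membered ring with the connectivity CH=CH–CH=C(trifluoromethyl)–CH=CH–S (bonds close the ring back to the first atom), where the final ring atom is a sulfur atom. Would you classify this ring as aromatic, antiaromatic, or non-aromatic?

All ring atoms are sp² and supply a p orbital to the ring (each doubly-bonded ring atom is sp² with one p-orbital electron; the sulfur donates one lone pair from its p orbital); the conjugation is uninterrupted.
Adding the contributions, 3 × 2 = 6 from the double-bond units + 2 from the S atom = 8.
With 8 = 4·2 π electrons, Hückel's rule classifies the planar ring as antiaromatic.

Antiaromatic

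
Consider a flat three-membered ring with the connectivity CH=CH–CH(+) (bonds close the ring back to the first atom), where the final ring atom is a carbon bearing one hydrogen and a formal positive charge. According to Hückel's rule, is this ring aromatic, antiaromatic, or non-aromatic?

The p orbitals form a continuous loop: each doubly-bonded ring atom is sp² with one p-orbital electron; the carbocation has an empty p orbital. The ring is fully conjugated.
Counting π electrons: 1 × 2 = 2 from the double-bond unit + 0 from the CH(+) atom = 2.
2 = 4(0) + 2, which satisfies Hückel's 4n+2 rule.
This is the cyclopropenyl cation.

Aromatic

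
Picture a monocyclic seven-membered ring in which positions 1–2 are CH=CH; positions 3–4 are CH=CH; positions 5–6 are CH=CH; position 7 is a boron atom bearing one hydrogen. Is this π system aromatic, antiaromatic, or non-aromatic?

Aromatic

Check conjugation: every atom in a ring double bond is sp² and brings one electron to the p orbital; the boron has an empty p orbital — every position has a p orbital, so the cyclic π system is continuous.
Counting π electrons: 3 × 2 = 6 from the double-bond units + 0 from the BH atom = 6.
That gives a 4n+2 count (6, n = 1).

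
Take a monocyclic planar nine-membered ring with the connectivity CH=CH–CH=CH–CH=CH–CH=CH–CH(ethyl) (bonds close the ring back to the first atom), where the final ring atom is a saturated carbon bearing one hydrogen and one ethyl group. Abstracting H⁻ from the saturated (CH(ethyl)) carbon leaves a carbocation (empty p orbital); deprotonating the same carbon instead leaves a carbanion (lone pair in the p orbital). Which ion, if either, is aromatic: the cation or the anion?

Once that carbon is sp², every ring atom has a p orbital and both ions are fully conjugated.
Cation: 4 × 2 + 0 = 8 π electrons → 4(2), antiaromatic.
Anion: 4 × 2 + 2 = 10 π electrons → 4(2)+2, aromatic.

The anion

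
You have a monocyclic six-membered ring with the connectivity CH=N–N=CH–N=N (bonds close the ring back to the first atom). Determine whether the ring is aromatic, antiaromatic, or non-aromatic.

Every ring atom contributes a p orbital perpendicular to the ring (every atom in a ring double bond is sp² and brings one electron to the p orbital; the doubly-bonded nitrogens are pyridine-type — their lone pairs lie in the ring plane, leaving one electron in the p orbital), so the π system is cyclic and fully conjugated.
Tallying contributions gives 3 × 2 = 6 from the 3 double-bond units.
6 = 4(1) + 2, which satisfies Hückel's 4n+2 rule.

Aromatic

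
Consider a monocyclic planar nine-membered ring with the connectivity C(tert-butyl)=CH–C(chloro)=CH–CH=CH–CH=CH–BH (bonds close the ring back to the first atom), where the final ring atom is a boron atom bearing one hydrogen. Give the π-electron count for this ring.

8

The p orbitals form a continuous loop: every atom in a ring double bond is sp² and brings one electron to the p orbital; the boron has an empty p orbital. The ring is fully conjugated.
π-electron count: 4 × 2 = 8 from the double-bond units + 0 from the BH atom = 8.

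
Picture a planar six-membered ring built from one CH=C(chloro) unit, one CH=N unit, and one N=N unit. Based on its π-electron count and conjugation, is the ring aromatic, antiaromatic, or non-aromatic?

Aromatic

Every ring atom contributes a p orbital perpendicular to the ring (every atom in a ring double bond is sp² and brings one electron to the p orbital; each =N– nitrogen is pyridine-type (lone pair in the sp² plane, one electron in the p orbital)), so the π system is cyclic and fully conjugated.
Tallying contributions gives 3 × 2 = 6 from the 3 double-bond units.
6 = 4(1) + 2, which satisfies Hückel's 4n+2 rule.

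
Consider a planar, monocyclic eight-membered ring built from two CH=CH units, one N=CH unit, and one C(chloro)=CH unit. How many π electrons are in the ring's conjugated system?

The p orbitals form a continuous loop: each doubly-bonded ring atom is sp² with one p-orbital electron; each =N– nitrogen is pyridine-type (lone pair in the sp² plane, one electron in the p orbital). The ring is fully conjugated.
Tallying contributions gives 4 × 2 = 8 from the 4 double-bond units.

8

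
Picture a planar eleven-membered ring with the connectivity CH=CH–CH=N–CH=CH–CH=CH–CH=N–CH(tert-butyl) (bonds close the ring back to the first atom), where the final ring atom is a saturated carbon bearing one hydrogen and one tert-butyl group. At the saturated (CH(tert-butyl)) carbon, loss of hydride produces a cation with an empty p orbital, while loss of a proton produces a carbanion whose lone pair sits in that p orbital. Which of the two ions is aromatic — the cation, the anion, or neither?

The cation

In either ion the ring is fully conjugated: every atom, including the new sp² carbon, supplies a p orbital.
Cation: 5 × 2 + 0 = 10 π electrons → 4(2)+2, aromatic.
Anion: 5 × 2 + 2 = 12 π electrons → 4(3), antiaromatic.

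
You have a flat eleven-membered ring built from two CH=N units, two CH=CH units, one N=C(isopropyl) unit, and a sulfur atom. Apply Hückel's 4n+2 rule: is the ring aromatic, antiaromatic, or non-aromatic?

Antiaromatic

All ring atoms are sp² and supply a p orbital to the ring (every atom in a ring double bond is sp² and brings one electron to the p orbital; each =N– nitrogen is pyridine-type (lone pair in the sp² plane, one electron in the p orbital); the sulfur donates one lone pair from its p orbital); the conjugation is uninterrupted.
Tallying contributions gives 5 × 2 = 10 from the double-bond units + 2 from the S atom = 12.
12 is a 4n count (n = 3), so the planar conjugated ring is antiaromatic.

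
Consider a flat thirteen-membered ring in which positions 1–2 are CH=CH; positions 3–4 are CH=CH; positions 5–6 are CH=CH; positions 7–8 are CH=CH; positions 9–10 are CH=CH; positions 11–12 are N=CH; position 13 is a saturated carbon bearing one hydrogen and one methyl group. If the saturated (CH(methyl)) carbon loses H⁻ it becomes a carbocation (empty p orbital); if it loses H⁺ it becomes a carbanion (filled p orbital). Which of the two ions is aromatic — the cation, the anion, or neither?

Once that carbon is sp², every ring atom has a p orbital and both ions are fully conjugated.
Cation: 6 × 2 + 0 = 12 π electrons → 4(3), antiaromatic.
Anion: 6 × 2 + 2 = 14 π electrons → 4(3)+2, aromatic.

The anion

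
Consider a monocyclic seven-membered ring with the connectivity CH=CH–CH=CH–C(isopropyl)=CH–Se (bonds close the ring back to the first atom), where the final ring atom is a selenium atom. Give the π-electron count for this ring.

8

Every ring atom contributes a p orbital perpendicular to the ring (the double-bond atoms are sp², each contributing one p electron; the selenium donates one lone pair from its p orbital), so the π system is cyclic and fully conjugated.
Tallying contributions gives 3 × 2 = 6 from the double-bond units + 2 from the Se atom = 8.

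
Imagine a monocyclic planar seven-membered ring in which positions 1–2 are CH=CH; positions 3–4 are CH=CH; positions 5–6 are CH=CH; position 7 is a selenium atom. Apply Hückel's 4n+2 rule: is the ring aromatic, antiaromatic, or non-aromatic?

Antiaromatic

Check conjugation: every atom in a ring double bond is sp² and brings one electron to the p orbital; the selenium donates one lone pair from its p orbital — every position has a p orbital, so the cyclic π system is continuous.
Counting π electrons: 3 × 2 = 6 from the double-bond units + 2 from the Se atom = 8.
A 4n π count (8, n = 2) in a planar conjugated ring means antiaromatic.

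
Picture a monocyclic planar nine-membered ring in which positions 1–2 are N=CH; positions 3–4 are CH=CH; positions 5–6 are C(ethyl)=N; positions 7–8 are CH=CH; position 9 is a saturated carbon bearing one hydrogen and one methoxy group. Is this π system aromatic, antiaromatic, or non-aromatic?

Non-aromatic

At the CH(methoxy) position, that saturated carbon is sp³ and has no p orbital in the ring π system; the ring's p-orbital overlap is broken there.
A ring that is not fully conjugated cannot be aromatic or antiaromatic regardless of its π-electron count.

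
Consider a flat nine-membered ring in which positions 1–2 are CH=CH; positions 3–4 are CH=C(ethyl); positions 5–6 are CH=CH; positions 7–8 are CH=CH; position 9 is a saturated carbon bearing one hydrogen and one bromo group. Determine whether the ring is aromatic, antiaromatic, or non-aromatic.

Non-aromatic

The CH(bromo) carbon is saturated: that saturated carbon is sp³ and has no p orbital in the ring π system. Conjugation is not continuous around the ring.
A ring that is not fully conjugated cannot be aromatic or antiaromatic regardless of its π-electron count.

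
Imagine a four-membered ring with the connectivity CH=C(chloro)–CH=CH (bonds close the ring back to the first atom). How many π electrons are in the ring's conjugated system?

Check conjugation: every atom in a ring double bond is sp² and brings one electron to the p orbital — every position has a p orbital, so the cyclic π system is continuous.
Adding the contributions, 2 × 2 = 4 from the 2 double-bond units.

4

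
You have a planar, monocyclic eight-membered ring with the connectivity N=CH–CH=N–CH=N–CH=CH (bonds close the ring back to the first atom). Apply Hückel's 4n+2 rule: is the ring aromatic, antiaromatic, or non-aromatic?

All ring atoms are sp² and supply a p orbital to the ring (each doubly-bonded ring atom is sp² with one p-orbital electron; the doubly-bonded nitrogens are pyridine-type — their lone pairs lie in the ring plane, leaving one electron in the p orbital); the conjugation is uninterrupted.
Adding the contributions, 4 × 2 = 8 from the 4 double-bond units.
8 is a 4n count (n = 2), so the planar conjugated ring is antiaromatic.

Antiaromatic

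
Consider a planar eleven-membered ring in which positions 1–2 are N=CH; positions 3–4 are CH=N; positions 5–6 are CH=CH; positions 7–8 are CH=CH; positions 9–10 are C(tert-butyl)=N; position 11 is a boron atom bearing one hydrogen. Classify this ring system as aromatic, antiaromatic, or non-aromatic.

Every ring atom contributes a p orbital perpendicular to the ring (each doubly-bonded ring atom is sp² with one p-orbital electron; the doubly-bonded nitrogens are pyridine-type — their lone pairs lie in the ring plane, leaving one electron in the p orbital; the boron has an empty p orbital), so the π system is cyclic and fully conjugated.
Tallying contributions gives 5 × 2 = 10 from the double-bond units + 0 from the BH atom = 10.
With 10 π electrons (n = 2), the Hückel 4n+2 condition holds.

Aromatic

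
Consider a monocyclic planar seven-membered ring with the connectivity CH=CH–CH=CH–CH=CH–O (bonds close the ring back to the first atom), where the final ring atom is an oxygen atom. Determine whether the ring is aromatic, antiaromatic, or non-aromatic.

Check conjugation: every atom in a ring double bond is sp² and brings one electron to the p orbital; the oxygen donates one lone pair from its p orbital — every position has a p orbital, so the cyclic π system is continuous.
Adding the contributions, 3 × 2 = 6 from the double-bond units + 2 from the O atom = 8.
A 4n π count (8, n = 2) in a planar conjugated ring means antiaromatic.

Antiaromatic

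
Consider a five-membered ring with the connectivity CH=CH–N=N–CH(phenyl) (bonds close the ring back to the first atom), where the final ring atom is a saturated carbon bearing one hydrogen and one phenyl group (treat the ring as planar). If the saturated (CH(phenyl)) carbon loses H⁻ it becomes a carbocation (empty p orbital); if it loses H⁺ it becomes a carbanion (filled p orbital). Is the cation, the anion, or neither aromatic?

Once that carbon is sp², every ring atom has a p orbital and both ions are fully conjugated.
Cation: 2 × 2 + 0 = 4 π electrons → 4(1), antiaromatic.
Anion: 2 × 2 + 2 = 6 π electrons → 4(1)+2, aromatic.

The anion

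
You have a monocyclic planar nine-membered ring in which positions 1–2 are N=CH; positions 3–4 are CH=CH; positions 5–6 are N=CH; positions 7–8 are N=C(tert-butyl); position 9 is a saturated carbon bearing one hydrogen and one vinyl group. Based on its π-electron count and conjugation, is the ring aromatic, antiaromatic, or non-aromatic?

Because that saturated carbon is sp³ and has no p orbital in the ring π system at the CH(vinyl) position, the π system cannot extend all the way around the ring.
Without a continuous loop of overlapping p orbitals the Hückel electron count never comes into play.

Non-aromatic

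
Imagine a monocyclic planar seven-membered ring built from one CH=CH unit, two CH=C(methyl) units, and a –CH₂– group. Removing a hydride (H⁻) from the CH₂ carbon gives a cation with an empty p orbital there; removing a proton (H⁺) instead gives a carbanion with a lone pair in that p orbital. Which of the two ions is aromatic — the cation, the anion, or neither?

The cation

In both ions every ring atom is sp² and contributes a p orbital, so both rings are fully conjugated.
Cation: 3 × 2 + 0 = 6 π electrons → 4(1)+2, aromatic.
Anion: 3 × 2 + 2 = 8 π electrons → 4(2), antiaromatic.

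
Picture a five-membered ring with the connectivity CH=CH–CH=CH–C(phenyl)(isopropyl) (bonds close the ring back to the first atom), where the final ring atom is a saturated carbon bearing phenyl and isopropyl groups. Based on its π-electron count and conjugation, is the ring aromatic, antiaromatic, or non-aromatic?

Non-aromatic

The C(phenyl)(isopropyl) carbon is saturated: that saturated carbon is sp³ and has no p orbital in the ring π system. Conjugation is not continuous around the ring.
Hückel's rule only applies to fully conjugated rings, so this one is simply non-aromatic.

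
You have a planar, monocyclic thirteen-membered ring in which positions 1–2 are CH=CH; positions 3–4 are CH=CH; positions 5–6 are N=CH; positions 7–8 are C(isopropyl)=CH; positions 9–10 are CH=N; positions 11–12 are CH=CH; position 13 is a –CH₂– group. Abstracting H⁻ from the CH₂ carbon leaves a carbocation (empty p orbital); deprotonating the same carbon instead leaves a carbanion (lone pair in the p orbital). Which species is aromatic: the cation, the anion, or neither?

The anion

Both ions have a continuous loop of p orbitals — each ring atom is sp².
Cation: 6 × 2 + 0 = 12 π electrons → 4(3), antiaromatic.
Anion: 6 × 2 + 2 = 14 π electrons → 4(3)+2, aromatic.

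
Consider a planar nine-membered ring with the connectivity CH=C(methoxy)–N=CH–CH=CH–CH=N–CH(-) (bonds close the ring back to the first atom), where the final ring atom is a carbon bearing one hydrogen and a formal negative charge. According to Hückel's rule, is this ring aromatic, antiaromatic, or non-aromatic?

The p orbitals form a continuous loop: the double-bond atoms are sp², each contributing one p electron; each =N– nitrogen is pyridine-type (lone pair in the sp² plane, one electron in the p orbital); the carbanion's lone pair occupies the p orbital. The ring is fully conjugated.
Counting π electrons: 4 × 2 = 8 from the double-bond units + 2 from the CH(-) atom = 10.
That gives a 4n+2 count (10, n = 2).

Aromatic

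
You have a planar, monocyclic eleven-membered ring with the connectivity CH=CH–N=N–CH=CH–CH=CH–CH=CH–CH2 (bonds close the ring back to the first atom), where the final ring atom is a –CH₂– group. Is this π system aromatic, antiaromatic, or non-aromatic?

Non-aromatic

Because the tetrahedral CH₂ carbon is sp³ and has no p orbital in the ring π system at the CH2 position, the π system cannot extend all the way around the ring.
Without a continuous loop of overlapping p orbitals the Hückel electron count never comes into play.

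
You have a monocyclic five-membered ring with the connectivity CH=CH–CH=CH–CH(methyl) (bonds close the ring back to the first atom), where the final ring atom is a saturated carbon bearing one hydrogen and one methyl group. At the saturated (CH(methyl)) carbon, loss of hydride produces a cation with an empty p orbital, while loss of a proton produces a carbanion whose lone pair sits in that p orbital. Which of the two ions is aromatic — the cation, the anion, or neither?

Both ions have a continuous loop of p orbitals — each ring atom is sp².
Cation: 2 × 2 + 0 = 4 π electrons → 4(1), antiaromatic.
Anion: 2 × 2 + 2 = 6 π electrons → 4(1)+2, aromatic.

The anion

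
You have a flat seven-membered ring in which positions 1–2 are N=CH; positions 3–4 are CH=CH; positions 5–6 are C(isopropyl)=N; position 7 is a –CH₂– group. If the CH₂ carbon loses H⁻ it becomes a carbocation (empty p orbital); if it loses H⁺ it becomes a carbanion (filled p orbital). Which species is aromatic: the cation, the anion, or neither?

Once that carbon is sp², every ring atom has a p orbital and both ions are fully conjugated.
Cation: 3 × 2 + 0 = 6 π electrons → 4(1)+2, aromatic.
Anion: 3 × 2 + 2 = 8 π electrons → 4(2), antiaromatic.

The cation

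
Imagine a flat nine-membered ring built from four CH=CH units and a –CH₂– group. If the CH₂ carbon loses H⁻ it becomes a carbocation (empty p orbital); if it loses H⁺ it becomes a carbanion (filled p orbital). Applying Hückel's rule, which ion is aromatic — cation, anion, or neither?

The anion

Once that carbon is sp², every ring atom has a p orbital and both ions are fully conjugated.
Cation: 4 × 2 + 0 = 8 π electrons → 4(2), antiaromatic.
Anion: 4 × 2 + 2 = 10 π electrons → 4(2)+2, aromatic.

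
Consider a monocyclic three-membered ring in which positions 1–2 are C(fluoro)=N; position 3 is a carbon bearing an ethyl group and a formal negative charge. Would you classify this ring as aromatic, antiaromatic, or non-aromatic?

Antiaromatic

All ring atoms are sp² and supply a p orbital to the ring (every atom in a ring double bond is sp² and brings one electron to the p orbital; each sp² =N– keeps its lone pair in-plane and puts one electron into the π system; the carbanion's lone pair occupies the p orbital); the conjugation is uninterrupted.
Tallying contributions gives 1 × 2 = 2 from the double-bond unit + 2 from the C(ethyl)(-) atom = 4.
4 is a 4n count (n = 1), so the planar conjugated ring is antiaromatic.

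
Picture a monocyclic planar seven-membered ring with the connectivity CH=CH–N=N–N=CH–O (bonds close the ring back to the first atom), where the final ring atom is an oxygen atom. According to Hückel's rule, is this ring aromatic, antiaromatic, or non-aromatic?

All ring atoms are sp² and supply a p orbital to the ring (each doubly-bonded ring atom is sp² with one p-orbital electron; each =N– nitrogen is pyridine-type (lone pair in the sp² plane, one electron in the p orbital); the oxygen donates one lone pair from its p orbital); the conjugation is uninterrupted.
π-electron count: 3 × 2 = 6 from the double-bond units + 2 from the O atom = 8.
With 8 = 4·2 π electrons, Hückel's rule classifies the planar ring as antiaromatic.

Antiaromatic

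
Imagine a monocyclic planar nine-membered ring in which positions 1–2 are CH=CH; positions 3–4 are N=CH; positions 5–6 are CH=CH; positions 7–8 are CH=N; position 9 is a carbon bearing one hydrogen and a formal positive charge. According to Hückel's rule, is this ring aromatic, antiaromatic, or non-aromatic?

Every ring atom contributes a p orbital perpendicular to the ring (each doubly-bonded ring atom is sp² with one p-orbital electron; each sp² =N– keeps its lone pair in-plane and puts one electron into the π system; the carbocation has an empty p orbital), so the π system is cyclic and fully conjugated.
Tallying contributions gives 4 × 2 = 8 from the double-bond units + 0 from the CH(+) atom = 8.
8 is a 4n count (n = 2), so the planar conjugated ring is antiaromatic.

Antiaromatic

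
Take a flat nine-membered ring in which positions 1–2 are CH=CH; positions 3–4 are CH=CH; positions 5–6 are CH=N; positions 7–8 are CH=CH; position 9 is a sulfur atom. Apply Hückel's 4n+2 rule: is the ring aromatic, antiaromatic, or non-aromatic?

Check conjugation: each doubly-bonded ring atom is sp² with one p-orbital electron; each sp² =N– keeps its lone pair in-plane and puts one electron into the π system; the sulfur donates one lone pair from its p orbital — every position has a p orbital, so the cyclic π system is continuous.
π-electron count: 4 × 2 = 8 from the double-bond units + 2 from the S atom = 10.
With 10 π electrons (n = 2), the Hückel 4n+2 condition holds.

Aromatic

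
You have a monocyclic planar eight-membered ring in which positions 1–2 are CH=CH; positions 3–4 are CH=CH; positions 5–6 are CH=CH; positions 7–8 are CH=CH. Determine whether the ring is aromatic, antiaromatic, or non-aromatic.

Antiaromatic

Every ring atom contributes a p orbital perpendicular to the ring (the double-bond atoms are sp², each contributing one p electron), so the π system is cyclic and fully conjugated.
Counting π electrons: 4 × 2 = 8 from the 4 double-bond units.
With 8 = 4·2 π electrons, Hückel's rule classifies the planar ring as antiaromatic.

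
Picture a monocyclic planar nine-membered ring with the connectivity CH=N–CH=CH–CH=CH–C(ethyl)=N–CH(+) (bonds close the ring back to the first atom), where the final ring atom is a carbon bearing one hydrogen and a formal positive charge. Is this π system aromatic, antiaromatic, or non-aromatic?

Antiaromatic

All ring atoms are sp² and supply a p orbital to the ring (the double-bond atoms are sp², each contributing one p electron; the doubly-bonded nitrogens are pyridine-type — their lone pairs lie in the ring plane, leaving one electron in the p orbital; the carbocation has an empty p orbital); the conjugation is uninterrupted.
Counting π electrons: 4 × 2 = 8 from the double-bond units + 0 from the CH(+) atom = 8.
With 8 = 4·2 π electrons, Hückel's rule classifies the planar ring as antiaromatic.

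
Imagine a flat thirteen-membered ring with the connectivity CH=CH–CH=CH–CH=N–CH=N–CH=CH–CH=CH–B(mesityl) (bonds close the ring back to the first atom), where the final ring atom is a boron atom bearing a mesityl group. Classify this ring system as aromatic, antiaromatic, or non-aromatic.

Antiaromatic

Check conjugation: every atom in a ring double bond is sp² and brings one electron to the p orbital; each sp² =N– keeps its lone pair in-plane and puts one electron into the π system; the boron has an empty p orbital — every position has a p orbital, so the cyclic π system is continuous.
Counting π electrons: 6 × 2 = 12 from the double-bond units + 0 from the B(mesityl) atom = 12.
12 = 4(3); a planar, fully conjugated 4n system is antiaromatic.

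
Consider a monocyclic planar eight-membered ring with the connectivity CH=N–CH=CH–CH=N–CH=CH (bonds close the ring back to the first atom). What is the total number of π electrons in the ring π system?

8

Check conjugation: each doubly-bonded ring atom is sp² with one p-orbital electron; the doubly-bonded nitrogens are pyridine-type — their lone pairs lie in the ring plane, leaving one electron in the p orbital — every position has a p orbital, so the cyclic π system is continuous.
Adding the contributions, 4 × 2 = 8 from the 4 double-bond units.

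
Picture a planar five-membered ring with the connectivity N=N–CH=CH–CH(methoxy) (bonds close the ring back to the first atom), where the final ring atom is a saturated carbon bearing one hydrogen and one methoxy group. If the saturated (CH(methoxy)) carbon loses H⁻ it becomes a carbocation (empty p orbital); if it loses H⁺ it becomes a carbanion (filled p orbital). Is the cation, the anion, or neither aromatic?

In either ion the ring is fully conjugated: every atom, including the new sp² carbon, supplies a p orbital.
Cation: 2 × 2 + 0 = 4 π electrons → 4(1), antiaromatic.
Anion: 2 × 2 + 2 = 6 π electrons → 4(1)+2, aromatic.

The anion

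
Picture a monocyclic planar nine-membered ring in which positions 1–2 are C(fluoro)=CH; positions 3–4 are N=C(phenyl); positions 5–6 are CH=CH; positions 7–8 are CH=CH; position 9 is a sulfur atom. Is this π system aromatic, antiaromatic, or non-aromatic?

The p orbitals form a continuous loop: every atom in a ring double bond is sp² and brings one electron to the p orbital; each sp² =N– keeps its lone pair in-plane and puts one electron into the π system; the sulfur donates one lone pair from its p orbital. The ring is fully conjugated.
Counting π electrons: 4 × 2 = 8 from the double-bond units + 2 from the S atom = 10.
With 10 π electrons (n = 2), the Hückel 4n+2 condition holds.

Aromatic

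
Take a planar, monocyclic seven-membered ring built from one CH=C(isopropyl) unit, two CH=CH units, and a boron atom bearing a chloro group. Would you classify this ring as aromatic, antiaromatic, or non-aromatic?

Check conjugation: every atom in a ring double bond is sp² and brings one electron to the p orbital; the boron has an empty p orbital — every position has a p orbital, so the cyclic π system is continuous.
π-electron count: 3 × 2 = 6 from the double-bond units + 0 from the B(chloro) atom = 6.
Since 6 = 4·1 + 2, the ring meets the 4n+2 criterion.

Aromatic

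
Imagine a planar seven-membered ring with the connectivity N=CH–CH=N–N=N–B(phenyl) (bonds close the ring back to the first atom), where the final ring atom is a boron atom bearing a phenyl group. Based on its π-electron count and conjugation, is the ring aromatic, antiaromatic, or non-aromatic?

Aromatic

All ring atoms are sp² and supply a p orbital to the ring (every atom in a ring double bond is sp² and brings one electron to the p orbital; each sp² =N– keeps its lone pair in-plane and puts one electron into the π system; the boron has an empty p orbital); the conjugation is uninterrupted.
Adding the contributions, 3 × 2 = 6 from the double-bond units + 0 from the B(phenyl) atom = 6.
Since 6 = 4·1 + 2, the ring meets the 4n+2 criterion.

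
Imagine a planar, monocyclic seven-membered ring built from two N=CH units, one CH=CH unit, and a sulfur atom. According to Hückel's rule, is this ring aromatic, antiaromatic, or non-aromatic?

The p orbitals form a continuous loop: each doubly-bonded ring atom is sp² with one p-orbital electron; each sp² =N– keeps its lone pair in-plane and puts one electron into the π system; the sulfur donates one lone pair from its p orbital. The ring is fully conjugated.
π-electron count: 3 × 2 = 6 from the double-bond units + 2 from the S atom = 8.
A 4n π count (8, n = 2) in a planar conjugated ring means antiaromatic.

Antiaromatic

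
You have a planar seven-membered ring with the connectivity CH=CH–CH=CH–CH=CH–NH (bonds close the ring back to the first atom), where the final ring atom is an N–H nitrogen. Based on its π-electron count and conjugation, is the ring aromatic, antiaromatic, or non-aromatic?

Every ring atom contributes a p orbital perpendicular to the ring (the double-bond atoms are sp², each contributing one p electron; the pyrrole-type nitrogen donates its lone pair from the p orbital), so the π system is cyclic and fully conjugated.
Tallying contributions gives 3 × 2 = 6 from the double-bond units + 2 from the NH atom = 8.
With 8 = 4·2 π electrons, Hückel's rule classifies the planar ring as antiaromatic.

Antiaromatic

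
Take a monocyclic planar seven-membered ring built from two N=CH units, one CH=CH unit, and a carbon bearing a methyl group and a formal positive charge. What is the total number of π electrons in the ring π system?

6

All ring atoms are sp² and supply a p orbital to the ring (every atom in a ring double bond is sp² and brings one electron to the p orbital; each sp² =N– keeps its lone pair in-plane and puts one electron into the π system; the carbocation has an empty p orbital); the conjugation is uninterrupted.
Tallying contributions gives 3 × 2 = 6 from the double-bond units + 0 from the C(methyl)(+) atom = 6.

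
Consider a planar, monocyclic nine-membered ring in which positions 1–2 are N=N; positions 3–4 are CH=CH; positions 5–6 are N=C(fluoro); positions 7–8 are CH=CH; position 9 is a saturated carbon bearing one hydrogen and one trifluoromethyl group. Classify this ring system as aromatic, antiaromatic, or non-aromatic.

The CH(trifluoromethyl) carbon is saturated: that saturated carbon is sp³ and has no p orbital in the ring π system. Conjugation is not continuous around the ring.
Hückel's rule only applies to fully conjugated rings, so this one is simply non-aromatic.

Non-aromatic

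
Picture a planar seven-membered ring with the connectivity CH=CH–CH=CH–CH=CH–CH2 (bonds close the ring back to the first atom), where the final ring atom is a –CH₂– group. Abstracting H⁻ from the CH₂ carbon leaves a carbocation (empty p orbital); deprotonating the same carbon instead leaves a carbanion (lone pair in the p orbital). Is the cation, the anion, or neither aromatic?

Once that carbon is sp², every ring atom has a p orbital and both ions are fully conjugated.
Cation: 3 × 2 + 0 = 6 π electrons → 4(1)+2, aromatic.
Anion: 3 × 2 + 2 = 8 π electrons → 4(2), antiaromatic.

The cation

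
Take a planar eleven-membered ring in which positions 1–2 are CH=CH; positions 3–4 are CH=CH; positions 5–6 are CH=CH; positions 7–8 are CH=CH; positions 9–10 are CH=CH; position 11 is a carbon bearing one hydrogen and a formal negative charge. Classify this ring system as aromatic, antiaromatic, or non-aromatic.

Antiaromatic

All ring atoms are sp² and supply a p orbital to the ring (each doubly-bonded ring atom is sp² with one p-orbital electron; the carbanion's lone pair occupies the p orbital); the conjugation is uninterrupted.
Counting π electrons: 5 × 2 = 10 from the double-bond units + 2 from the CH(-) atom = 12.
12 = 4(3); a planar, fully conjugated 4n system is antiaromatic.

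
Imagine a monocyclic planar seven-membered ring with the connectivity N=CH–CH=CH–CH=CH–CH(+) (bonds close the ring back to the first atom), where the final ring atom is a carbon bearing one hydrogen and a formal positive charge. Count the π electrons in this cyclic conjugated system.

6

The p orbitals form a continuous loop: the double-bond atoms are sp², each contributing one p electron; each sp² =N– keeps its lone pair in-plane and puts one electron into the π system; the carbocation has an empty p orbital. The ring is fully conjugated.
Counting π electrons: 3 × 2 = 6 from the double-bond units + 0 from the CH(+) atom = 6.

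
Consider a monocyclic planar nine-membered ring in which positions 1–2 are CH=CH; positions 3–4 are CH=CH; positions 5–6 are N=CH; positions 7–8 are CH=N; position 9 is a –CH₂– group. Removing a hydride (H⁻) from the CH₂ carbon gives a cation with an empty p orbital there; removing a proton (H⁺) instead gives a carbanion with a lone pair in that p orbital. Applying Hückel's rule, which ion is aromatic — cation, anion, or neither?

The anion

In both ions every ring atom is sp² and contributes a p orbital, so both rings are fully conjugated.
Cation: 4 × 2 + 0 = 8 π electrons → 4(2), antiaromatic.
Anion: 4 × 2 + 2 = 10 π electrons → 4(2)+2, aromatic.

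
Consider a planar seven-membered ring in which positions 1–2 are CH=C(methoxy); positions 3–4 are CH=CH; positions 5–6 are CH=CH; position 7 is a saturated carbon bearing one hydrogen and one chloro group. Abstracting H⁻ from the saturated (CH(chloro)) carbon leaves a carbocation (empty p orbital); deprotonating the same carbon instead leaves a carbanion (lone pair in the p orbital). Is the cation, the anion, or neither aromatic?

The cation

In either ion the ring is fully conjugated: every atom, including the new sp² carbon, supplies a p orbital.
Cation: 3 × 2 + 0 = 6 π electrons → 4(1)+2, aromatic.
Anion: 3 × 2 + 2 = 8 π electrons → 4(2), antiaromatic.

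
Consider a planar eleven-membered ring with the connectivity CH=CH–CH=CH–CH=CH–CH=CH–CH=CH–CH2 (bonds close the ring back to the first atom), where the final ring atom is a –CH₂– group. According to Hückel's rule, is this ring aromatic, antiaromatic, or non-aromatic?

The CH2 position has four σ bonds — the tetrahedral CH₂ carbon is sp³ and has no p orbital in the ring π system — so the cyclic conjugation is interrupted.
Hückel's rule only applies to fully conjugated rings, so this one is simply non-aromatic.

Non-aromatic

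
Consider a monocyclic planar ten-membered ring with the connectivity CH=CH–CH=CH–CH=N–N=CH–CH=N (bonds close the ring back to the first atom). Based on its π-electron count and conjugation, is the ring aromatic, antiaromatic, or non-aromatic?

All ring atoms are sp² and supply a p orbital to the ring (the double-bond atoms are sp², each contributing one p electron; each =N– nitrogen is pyridine-type (lone pair in the sp² plane, one electron in the p orbital)); the conjugation is uninterrupted.
Counting π electrons: 5 × 2 = 10 from the 5 double-bond units.
10 = 4(2) + 2, which satisfies Hückel's 4n+2 rule.

Aromatic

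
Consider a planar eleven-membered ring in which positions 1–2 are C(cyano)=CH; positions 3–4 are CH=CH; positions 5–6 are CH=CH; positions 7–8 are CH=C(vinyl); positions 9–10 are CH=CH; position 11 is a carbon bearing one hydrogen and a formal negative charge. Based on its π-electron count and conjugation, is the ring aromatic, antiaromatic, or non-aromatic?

Antiaromatic

All ring atoms are sp² and supply a p orbital to the ring (every atom in a ring double bond is sp² and brings one electron to the p orbital; the carbanion's lone pair occupies the p orbital); the conjugation is uninterrupted.
Counting π electrons: 5 × 2 = 10 from the double-bond units + 2 from the CH(-) atom = 12.
12 = 4(3); a planar, fully conjugated 4n system is antiaromatic.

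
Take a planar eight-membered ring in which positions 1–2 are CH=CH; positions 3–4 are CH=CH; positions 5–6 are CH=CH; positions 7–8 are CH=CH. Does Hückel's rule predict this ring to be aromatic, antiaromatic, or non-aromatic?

Check conjugation: each doubly-bonded ring atom is sp² with one p-orbital electron — every position has a p orbital, so the cyclic π system is continuous.
Counting π electrons: 4 × 2 = 8 from the 4 double-bond units.
8 = 4(2); a planar, fully conjugated 4n system is antiaromatic.
(This ring is cyclooctatetraene.)

Antiaromatic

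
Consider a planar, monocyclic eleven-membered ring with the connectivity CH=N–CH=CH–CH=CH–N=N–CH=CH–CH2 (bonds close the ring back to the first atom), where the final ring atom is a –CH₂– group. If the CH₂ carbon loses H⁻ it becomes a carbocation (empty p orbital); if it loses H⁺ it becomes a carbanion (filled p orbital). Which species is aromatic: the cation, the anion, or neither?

The cation

In either ion the ring is fully conjugated: every atom, including the new sp² carbon, supplies a p orbital.
Cation: 5 × 2 + 0 = 10 π electrons → 4(2)+2, aromatic.
Anion: 5 × 2 + 2 = 12 π electrons → 4(3), antiaromatic.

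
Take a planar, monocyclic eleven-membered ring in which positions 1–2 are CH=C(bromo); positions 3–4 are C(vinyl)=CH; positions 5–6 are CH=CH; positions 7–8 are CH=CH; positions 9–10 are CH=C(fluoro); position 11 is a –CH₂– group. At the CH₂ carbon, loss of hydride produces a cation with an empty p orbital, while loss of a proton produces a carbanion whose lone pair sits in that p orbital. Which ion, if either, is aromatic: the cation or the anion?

In either ion the ring is fully conjugated: every atom, including the new sp² carbon, supplies a p orbital.
Cation: 5 × 2 + 0 = 10 π electrons → 4(2)+2, aromatic.
Anion: 5 × 2 + 2 = 12 π electrons → 4(3), antiaromatic.

The cation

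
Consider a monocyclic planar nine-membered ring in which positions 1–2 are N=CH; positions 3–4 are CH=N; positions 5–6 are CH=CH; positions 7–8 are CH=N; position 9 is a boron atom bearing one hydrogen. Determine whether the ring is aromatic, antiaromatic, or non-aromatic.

Every ring atom contributes a p orbital perpendicular to the ring (the double-bond atoms are sp², each contributing one p electron; the doubly-bonded nitrogens are pyridine-type — their lone pairs lie in the ring plane, leaving one electron in the p orbital; the boron has an empty p orbital), so the π system is cyclic and fully conjugated.
π-electron count: 4 × 2 = 8 from the double-bond units + 0 from the BH atom = 8.
With 8 = 4·2 π electrons, Hückel's rule classifies the planar ring as antiaromatic.

Antiaromatic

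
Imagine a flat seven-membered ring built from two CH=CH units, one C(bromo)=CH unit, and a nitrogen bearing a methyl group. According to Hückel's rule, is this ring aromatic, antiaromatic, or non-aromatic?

Every ring atom contributes a p orbital perpendicular to the ring (each doubly-bonded ring atom is sp² with one p-orbital electron; the pyrrole-type nitrogen donates its lone pair from the p orbital), so the π system is cyclic and fully conjugated.
Adding the contributions, 3 × 2 = 6 from the double-bond units + 2 from the N(methyl) atom = 8.
With 8 = 4·2 π electrons, Hückel's rule classifies the planar ring as antiaromatic.

Antiaromatic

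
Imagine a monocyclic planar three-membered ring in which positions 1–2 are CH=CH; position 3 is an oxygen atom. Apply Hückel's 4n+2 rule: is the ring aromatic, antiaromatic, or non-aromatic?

Antiaromatic

The p orbitals form a continuous loop: the double-bond atoms are sp², each contributing one p electron; the oxygen donates one lone pair from its p orbital. The ring is fully conjugated.
π-electron count: 1 × 2 = 2 from the double-bond unit + 2 from the O atom = 4.
4 is a 4n count (n = 1), so the planar conjugated ring is antiaromatic.
This is oxirene.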